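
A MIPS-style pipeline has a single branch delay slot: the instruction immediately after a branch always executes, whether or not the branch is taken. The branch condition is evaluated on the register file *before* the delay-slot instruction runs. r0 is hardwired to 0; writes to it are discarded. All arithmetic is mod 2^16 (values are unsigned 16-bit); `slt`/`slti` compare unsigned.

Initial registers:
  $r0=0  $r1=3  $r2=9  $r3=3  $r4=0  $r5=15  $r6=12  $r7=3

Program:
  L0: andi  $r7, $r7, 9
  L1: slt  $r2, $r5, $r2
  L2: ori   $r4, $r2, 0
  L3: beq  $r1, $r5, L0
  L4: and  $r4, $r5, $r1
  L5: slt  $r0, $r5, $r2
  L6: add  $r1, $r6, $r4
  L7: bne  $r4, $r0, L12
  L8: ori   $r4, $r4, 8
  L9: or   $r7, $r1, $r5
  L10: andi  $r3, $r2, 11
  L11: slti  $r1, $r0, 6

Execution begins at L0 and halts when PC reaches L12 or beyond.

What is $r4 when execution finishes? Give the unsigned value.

[0] andi  $r7, $r7, 9  →  {$r0:0, $r1:3, $r2:9, $r3:3, $r4:0, $r5:15, $r6:12, $r7:1}
[1] slt  $r2, $r5, $r2  →  {$r0:0, $r1:3, $r2:0, $r3:3, $r4:0, $r5:15, $r6:12, $r7:1}
[2] ori   $r4, $r2, 0  →  {$r0:0, $r1:3, $r2:0, $r3:3, $r4:0, $r5:15, $r6:12, $r7:1}
[3] beq  $r1, $r5, L0  →  {$r0:0, $r1:3, $r2:0, $r3:3, $r4:0, $r5:15, $r6:12, $r7:1}  ⟨branch fallthrough⟩
[4] and  $r4, $r5, $r1  →  {$r0:0, $r1:3, $r2:0, $r3:3, $r4:3, $r5:15, $r6:12, $r7:1}
[5] slt  $r0, $r5, $r2  →  {$r0:0, $r1:3, $r2:0, $r3:3, $r4:3, $r5:15, $r6:12, $r7:1}
[6] add  $r1, $r6, $r4  →  {$r0:0, $r1:15, $r2:0, $r3:3, $r4:3, $r5:15, $r6:12, $r7:1}
[7] bne  $r4, $r0, L12  →  {$r0:0, $r1:15, $r2:0, $r3:3, $r4:3, $r5:15, $r6:12, $r7:1}  ⟨branch taken⟩
[8] ori   $r4, $r4, 8  →  {$r0:0, $r1:15, $r2:0, $r3:3, $r4:11, $r5:15, $r6:12, $r7:1}

11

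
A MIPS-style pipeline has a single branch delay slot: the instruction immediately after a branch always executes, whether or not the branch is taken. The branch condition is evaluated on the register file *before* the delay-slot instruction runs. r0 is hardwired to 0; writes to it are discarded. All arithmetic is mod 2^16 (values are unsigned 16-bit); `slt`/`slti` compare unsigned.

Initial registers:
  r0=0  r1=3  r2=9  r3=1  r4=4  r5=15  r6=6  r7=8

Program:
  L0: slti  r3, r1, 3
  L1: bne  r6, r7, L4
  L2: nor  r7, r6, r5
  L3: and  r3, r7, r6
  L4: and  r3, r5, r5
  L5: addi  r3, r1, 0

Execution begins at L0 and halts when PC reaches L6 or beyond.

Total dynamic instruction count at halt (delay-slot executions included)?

#0 slti  r3, r1, 3 ; 0/3/9/0/4/15/6/8
#1 bne  r6, r7, L4 ; 0/3/9/0/4/15/6/8 ; →target
#2 nor  r7, r6, r5 ; 0/3/9/0/4/15/6/65520
#4 and  r3, r5, r5 ; 0/3/9/15/4/15/6/65520
#5 addi  r3, r1, 0 ; 0/3/9/3/4/15/6/65520

5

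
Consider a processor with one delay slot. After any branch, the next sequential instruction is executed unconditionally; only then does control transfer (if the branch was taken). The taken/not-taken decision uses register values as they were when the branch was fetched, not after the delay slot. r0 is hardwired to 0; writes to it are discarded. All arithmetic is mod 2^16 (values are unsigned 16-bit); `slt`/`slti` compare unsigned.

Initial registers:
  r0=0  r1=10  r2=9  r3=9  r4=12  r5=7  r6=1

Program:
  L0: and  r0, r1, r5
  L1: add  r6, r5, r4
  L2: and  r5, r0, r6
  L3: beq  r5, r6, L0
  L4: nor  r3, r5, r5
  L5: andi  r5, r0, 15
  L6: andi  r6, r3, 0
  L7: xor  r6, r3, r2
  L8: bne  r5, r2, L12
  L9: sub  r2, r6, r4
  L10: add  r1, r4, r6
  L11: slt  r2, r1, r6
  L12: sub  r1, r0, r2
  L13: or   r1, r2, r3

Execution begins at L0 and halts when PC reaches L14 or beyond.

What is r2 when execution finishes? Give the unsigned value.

65514

  step pc=0: and  r0, r1, r5  regs=(0,10,9,9,12,7,1)
  step pc=1: add  r6, r5, r4  regs=(0,10,9,9,12,7,19)
  step pc=2: and  r5, r0, r6  regs=(0,10,9,9,12,0,19)
  step pc=3: beq  r5, r6, L0  cond=F  regs=(0,10,9,9,12,0,19)
  step pc=4: nor  r3, r5, r5  regs=(0,10,9,65535,12,0,19)
  step pc=5: andi  r5, r0, 15  regs=(0,10,9,65535,12,0,19)
  step pc=6: andi  r6, r3, 0  regs=(0,10,9,65535,12,0,0)
  step pc=7: xor  r6, r3, r2  regs=(0,10,9,65535,12,0,65526)
  step pc=8: bne  r5, r2, L12  cond=T  regs=(0,10,9,65535,12,0,65526)
  step pc=9: sub  r2, r6, r4  regs=(0,10,65514,65535,12,0,65526)
  step pc=12: sub  r1, r0, r2  regs=(0,22,65514,65535,12,0,65526)
  step pc=13: or   r1, r2, r3  regs=(0,65535,65514,65535,12,0,65526)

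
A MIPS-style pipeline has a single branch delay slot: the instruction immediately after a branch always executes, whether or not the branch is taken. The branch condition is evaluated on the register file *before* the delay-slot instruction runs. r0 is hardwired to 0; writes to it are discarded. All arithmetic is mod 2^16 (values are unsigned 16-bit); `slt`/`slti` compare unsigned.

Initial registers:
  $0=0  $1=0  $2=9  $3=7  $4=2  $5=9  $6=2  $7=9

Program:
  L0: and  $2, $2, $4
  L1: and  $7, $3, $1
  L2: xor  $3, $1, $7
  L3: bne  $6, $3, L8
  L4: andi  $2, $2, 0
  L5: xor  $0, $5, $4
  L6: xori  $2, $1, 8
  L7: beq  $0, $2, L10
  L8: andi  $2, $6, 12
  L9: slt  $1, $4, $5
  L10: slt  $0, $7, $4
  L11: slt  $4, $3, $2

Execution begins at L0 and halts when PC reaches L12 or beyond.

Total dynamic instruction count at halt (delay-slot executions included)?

9

[0] and  $2, $2, $4  →  {$0:0, $1:0, $2:0, $3:7, $4:2, $5:9, $6:2, $7:9}
[1] and  $7, $3, $1  →  {$0:0, $1:0, $2:0, $3:7, $4:2, $5:9, $6:2, $7:0}
[2] xor  $3, $1, $7  →  {$0:0, $1:0, $2:0, $3:0, $4:2, $5:9, $6:2, $7:0}
[3] bne  $6, $3, L8  →  {$0:0, $1:0, $2:0, $3:0, $4:2, $5:9, $6:2, $7:0}  ⟨branch taken⟩
[4] andi  $2, $2, 0  →  {$0:0, $1:0, $2:0, $3:0, $4:2, $5:9, $6:2, $7:0}
[8] andi  $2, $6, 12  →  {$0:0, $1:0, $2:0, $3:0, $4:2, $5:9, $6:2, $7:0}
[9] slt  $1, $4, $5  →  {$0:0, $1:1, $2:0, $3:0, $4:2, $5:9, $6:2, $7:0}
[10] slt  $0, $7, $4  →  {$0:0, $1:1, $2:0, $3:0, $4:2, $5:9, $6:2, $7:0}
[11] slt  $4, $3, $2  →  {$0:0, $1:1, $2:0, $3:0, $4:0, $5:9, $6:2, $7:0}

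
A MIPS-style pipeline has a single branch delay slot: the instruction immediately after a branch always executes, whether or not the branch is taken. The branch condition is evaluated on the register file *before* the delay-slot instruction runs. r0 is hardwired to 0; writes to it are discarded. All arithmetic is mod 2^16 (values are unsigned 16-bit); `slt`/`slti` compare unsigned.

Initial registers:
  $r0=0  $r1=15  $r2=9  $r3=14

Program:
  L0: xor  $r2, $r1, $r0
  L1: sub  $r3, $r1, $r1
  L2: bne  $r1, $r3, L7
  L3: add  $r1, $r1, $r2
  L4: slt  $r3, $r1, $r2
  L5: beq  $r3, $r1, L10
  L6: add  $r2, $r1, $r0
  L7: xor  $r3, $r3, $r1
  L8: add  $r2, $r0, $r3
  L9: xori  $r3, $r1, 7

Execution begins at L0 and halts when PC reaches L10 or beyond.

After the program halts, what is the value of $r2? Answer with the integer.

30

PC=0  xor  $r2, $r1, $r0     | $r0=0 $r1=15 $r2=15 $r3=14
PC=1  sub  $r3, $r1, $r1     | $r0=0 $r1=15 $r2=15 $r3=0
PC=2  bne  $r1, $r3, L7      | $r0=0 $r1=15 $r2=15 $r3=0  [TAKEN]
PC=3  add  $r1, $r1, $r2     | $r0=0 $r1=30 $r2=15 $r3=0
PC=7  xor  $r3, $r3, $r1     | $r0=0 $r1=30 $r2=15 $r3=30
PC=8  add  $r2, $r0, $r3     | $r0=0 $r1=30 $r2=30 $r3=30
PC=9  xori  $r3, $r1, 7      | $r0=0 $r1=30 $r2=30 $r3=25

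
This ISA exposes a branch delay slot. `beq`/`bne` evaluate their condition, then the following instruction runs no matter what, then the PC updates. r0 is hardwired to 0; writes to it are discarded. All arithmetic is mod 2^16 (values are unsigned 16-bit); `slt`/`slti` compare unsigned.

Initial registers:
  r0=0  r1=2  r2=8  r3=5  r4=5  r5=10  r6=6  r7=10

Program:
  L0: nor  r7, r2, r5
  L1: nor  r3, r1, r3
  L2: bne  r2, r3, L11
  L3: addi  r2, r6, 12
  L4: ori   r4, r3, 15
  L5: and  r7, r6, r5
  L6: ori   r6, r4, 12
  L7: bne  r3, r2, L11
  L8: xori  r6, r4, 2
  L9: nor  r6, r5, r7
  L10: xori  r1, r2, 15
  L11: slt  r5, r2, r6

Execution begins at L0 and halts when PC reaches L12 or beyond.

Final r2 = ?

18

[0] nor  r7, r2, r5  →  {r0:0, r1:2, r2:8, r3:5, r4:5, r5:10, r6:6, r7:65525}
[1] nor  r3, r1, r3  →  {r0:0, r1:2, r2:8, r3:65528, r4:5, r5:10, r6:6, r7:65525}
[2] bne  r2, r3, L11  →  {r0:0, r1:2, r2:8, r3:65528, r4:5, r5:10, r6:6, r7:65525}  ⟨branch taken⟩
[3] addi  r2, r6, 12  →  {r0:0, r1:2, r2:18, r3:65528, r4:5, r5:10, r6:6, r7:65525}
[11] slt  r5, r2, r6  →  {r0:0, r1:2, r2:18, r3:65528, r4:5, r5:0, r6:6, r7:65525}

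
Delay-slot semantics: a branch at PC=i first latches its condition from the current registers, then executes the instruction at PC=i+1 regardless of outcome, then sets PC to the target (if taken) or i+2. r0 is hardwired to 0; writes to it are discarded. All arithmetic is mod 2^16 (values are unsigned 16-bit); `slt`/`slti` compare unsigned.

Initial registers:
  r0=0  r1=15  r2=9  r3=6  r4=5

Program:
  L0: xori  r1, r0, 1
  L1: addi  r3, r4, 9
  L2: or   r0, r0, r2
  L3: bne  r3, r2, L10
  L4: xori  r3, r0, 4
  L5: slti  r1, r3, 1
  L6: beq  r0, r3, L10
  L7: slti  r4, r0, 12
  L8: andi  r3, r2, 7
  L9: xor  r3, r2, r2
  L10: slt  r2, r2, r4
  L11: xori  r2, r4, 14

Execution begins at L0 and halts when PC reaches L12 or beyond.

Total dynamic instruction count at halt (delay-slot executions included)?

7

#0 xori  r1, r0, 1 ; 0/1/9/6/5
#1 addi  r3, r4, 9 ; 0/1/9/14/5
#2 or   r0, r0, r2 ; 0/1/9/14/5
#3 bne  r3, r2, L10 ; 0/1/9/14/5 ; →target
#4 xori  r3, r0, 4 ; 0/1/9/4/5
#10 slt  r2, r2, r4 ; 0/1/0/4/5
#11 xori  r2, r4, 14 ; 0/1/11/4/5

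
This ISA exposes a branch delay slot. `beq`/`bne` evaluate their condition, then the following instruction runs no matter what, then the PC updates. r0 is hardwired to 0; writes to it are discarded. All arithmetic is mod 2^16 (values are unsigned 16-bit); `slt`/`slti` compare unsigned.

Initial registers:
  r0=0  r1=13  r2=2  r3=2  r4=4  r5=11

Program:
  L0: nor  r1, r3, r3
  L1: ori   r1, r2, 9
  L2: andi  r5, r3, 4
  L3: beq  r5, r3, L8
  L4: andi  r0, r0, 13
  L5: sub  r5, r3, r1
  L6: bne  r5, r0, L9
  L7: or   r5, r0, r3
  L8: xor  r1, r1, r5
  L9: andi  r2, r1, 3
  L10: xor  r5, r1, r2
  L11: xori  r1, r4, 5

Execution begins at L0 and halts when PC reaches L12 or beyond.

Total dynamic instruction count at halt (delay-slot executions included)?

11

PC=0  nor  r1, r3, r3        | r0=0 r1=65533 r2=2 r3=2 r4=4 r5=11
PC=1  ori   r1, r2, 9        | r0=0 r1=11 r2=2 r3=2 r4=4 r5=11
PC=2  andi  r5, r3, 4        | r0=0 r1=11 r2=2 r3=2 r4=4 r5=0
PC=3  beq  r5, r3, L8        | r0=0 r1=11 r2=2 r3=2 r4=4 r5=0  [not taken]
PC=4  andi  r0, r0, 13       | r0=0 r1=11 r2=2 r3=2 r4=4 r5=0
PC=5  sub  r5, r3, r1        | r0=0 r1=11 r2=2 r3=2 r4=4 r5=65527
PC=6  bne  r5, r0, L9        | r0=0 r1=11 r2=2 r3=2 r4=4 r5=65527  [TAKEN]
PC=7  or   r5, r0, r3        | r0=0 r1=11 r2=2 r3=2 r4=4 r5=2
PC=9  andi  r2, r1, 3        | r0=0 r1=11 r2=3 r3=2 r4=4 r5=2
PC=10 xor  r5, r1, r2        | r0=0 r1=11 r2=3 r3=2 r4=4 r5=8
PC=11 xori  r1, r4, 5        | r0=0 r1=1 r2=3 r3=2 r4=4 r5=8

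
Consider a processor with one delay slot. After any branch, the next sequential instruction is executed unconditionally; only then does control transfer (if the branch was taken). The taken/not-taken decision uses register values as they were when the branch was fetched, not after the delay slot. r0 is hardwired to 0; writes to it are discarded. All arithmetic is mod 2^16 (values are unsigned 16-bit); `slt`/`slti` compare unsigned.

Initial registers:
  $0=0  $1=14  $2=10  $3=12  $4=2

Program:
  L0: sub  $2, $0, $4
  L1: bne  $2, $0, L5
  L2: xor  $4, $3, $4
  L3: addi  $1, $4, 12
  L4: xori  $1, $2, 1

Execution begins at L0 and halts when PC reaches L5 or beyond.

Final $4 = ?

[0] sub  $2, $0, $4  →  {$0:0, $1:14, $2:65534, $3:12, $4:2}
[1] bne  $2, $0, L5  →  {$0:0, $1:14, $2:65534, $3:12, $4:2}  ⟨branch taken⟩
[2] xor  $4, $3, $4  →  {$0:0, $1:14, $2:65534, $3:12, $4:14}

14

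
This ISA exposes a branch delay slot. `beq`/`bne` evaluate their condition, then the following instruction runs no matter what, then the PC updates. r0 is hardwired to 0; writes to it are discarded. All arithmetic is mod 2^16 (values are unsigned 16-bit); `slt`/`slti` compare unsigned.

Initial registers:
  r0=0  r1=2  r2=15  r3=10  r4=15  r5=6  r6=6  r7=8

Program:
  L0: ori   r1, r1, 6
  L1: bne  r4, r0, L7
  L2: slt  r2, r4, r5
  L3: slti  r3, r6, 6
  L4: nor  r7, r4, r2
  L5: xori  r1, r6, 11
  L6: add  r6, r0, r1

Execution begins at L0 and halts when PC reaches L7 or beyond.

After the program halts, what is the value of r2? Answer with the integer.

PC=0  ori   r1, r1, 6        | r0=0 r1=6 r2=15 r3=10 r4=15 r5=6 r6=6 r7=8
PC=1  bne  r4, r0, L7        | r0=0 r1=6 r2=15 r3=10 r4=15 r5=6 r6=6 r7=8  [TAKEN]
PC=2  slt  r2, r4, r5        | r0=0 r1=6 r2=0 r3=10 r4=15 r5=6 r6=6 r7=8

0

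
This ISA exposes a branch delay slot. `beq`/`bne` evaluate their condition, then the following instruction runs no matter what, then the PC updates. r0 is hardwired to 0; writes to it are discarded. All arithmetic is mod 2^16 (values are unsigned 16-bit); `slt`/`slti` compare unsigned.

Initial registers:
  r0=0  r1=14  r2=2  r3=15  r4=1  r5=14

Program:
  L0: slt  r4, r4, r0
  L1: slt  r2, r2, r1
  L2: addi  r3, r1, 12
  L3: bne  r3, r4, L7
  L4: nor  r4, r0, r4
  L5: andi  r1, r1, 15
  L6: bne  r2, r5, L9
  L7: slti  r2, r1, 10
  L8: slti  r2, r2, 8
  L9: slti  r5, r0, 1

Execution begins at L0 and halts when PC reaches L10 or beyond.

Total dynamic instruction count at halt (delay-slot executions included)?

PC=0  slt  r4, r4, r0        | r0=0 r1=14 r2=2 r3=15 r4=0 r5=14
PC=1  slt  r2, r2, r1        | r0=0 r1=14 r2=1 r3=15 r4=0 r5=14
PC=2  addi  r3, r1, 12       | r0=0 r1=14 r2=1 r3=26 r4=0 r5=14
PC=3  bne  r3, r4, L7        | r0=0 r1=14 r2=1 r3=26 r4=0 r5=14  [TAKEN]
PC=4  nor  r4, r0, r4        | r0=0 r1=14 r2=1 r3=26 r4=65535 r5=14
PC=7  slti  r2, r1, 10       | r0=0 r1=14 r2=0 r3=26 r4=65535 r5=14
PC=8  slti  r2, r2, 8        | r0=0 r1=14 r2=1 r3=26 r4=65535 r5=14
PC=9  slti  r5, r0, 1        | r0=0 r1=14 r2=1 r3=26 r4=65535 r5=1

8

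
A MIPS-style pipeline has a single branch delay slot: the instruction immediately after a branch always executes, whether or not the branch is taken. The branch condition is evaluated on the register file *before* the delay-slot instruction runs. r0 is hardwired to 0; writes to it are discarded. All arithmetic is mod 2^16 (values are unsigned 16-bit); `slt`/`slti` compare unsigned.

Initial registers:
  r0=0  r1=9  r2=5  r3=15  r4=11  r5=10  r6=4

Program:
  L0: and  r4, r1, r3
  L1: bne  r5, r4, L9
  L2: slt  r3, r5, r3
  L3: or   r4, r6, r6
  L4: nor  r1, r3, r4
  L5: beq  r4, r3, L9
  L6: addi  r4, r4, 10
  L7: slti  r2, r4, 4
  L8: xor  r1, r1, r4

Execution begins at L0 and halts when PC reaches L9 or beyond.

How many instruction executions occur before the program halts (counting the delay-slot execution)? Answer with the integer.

[0] and  r4, r1, r3  →  {r0:0, r1:9, r2:5, r3:15, r4:9, r5:10, r6:4}
[1] bne  r5, r4, L9  →  {r0:0, r1:9, r2:5, r3:15, r4:9, r5:10, r6:4}  ⟨branch taken⟩
[2] slt  r3, r5, r3  →  {r0:0, r1:9, r2:5, r3:1, r4:9, r5:10, r6:4}

3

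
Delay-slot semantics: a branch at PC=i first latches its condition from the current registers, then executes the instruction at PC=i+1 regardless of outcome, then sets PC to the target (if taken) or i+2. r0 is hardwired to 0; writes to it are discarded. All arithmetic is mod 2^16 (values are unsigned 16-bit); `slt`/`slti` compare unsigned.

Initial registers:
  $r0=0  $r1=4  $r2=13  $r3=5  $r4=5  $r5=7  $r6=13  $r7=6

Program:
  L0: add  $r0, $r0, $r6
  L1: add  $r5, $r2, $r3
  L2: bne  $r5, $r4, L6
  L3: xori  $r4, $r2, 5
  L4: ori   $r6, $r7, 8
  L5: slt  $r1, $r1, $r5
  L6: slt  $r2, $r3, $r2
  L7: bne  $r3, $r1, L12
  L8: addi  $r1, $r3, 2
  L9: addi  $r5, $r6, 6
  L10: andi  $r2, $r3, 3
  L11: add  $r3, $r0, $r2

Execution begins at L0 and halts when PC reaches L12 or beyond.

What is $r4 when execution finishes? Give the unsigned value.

8

[0] add  $r0, $r0, $r6  →  {$r0:0, $r1:4, $r2:13, $r3:5, $r4:5, $r5:7, $r6:13, $r7:6}
[1] add  $r5, $r2, $r3  →  {$r0:0, $r1:4, $r2:13, $r3:5, $r4:5, $r5:18, $r6:13, $r7:6}
[2] bne  $r5, $r4, L6  →  {$r0:0, $r1:4, $r2:13, $r3:5, $r4:5, $r5:18, $r6:13, $r7:6}  ⟨branch taken⟩
[3] xori  $r4, $r2, 5  →  {$r0:0, $r1:4, $r2:13, $r3:5, $r4:8, $r5:18, $r6:13, $r7:6}
[6] slt  $r2, $r3, $r2  →  {$r0:0, $r1:4, $r2:1, $r3:5, $r4:8, $r5:18, $r6:13, $r7:6}
[7] bne  $r3, $r1, L12  →  {$r0:0, $r1:4, $r2:1, $r3:5, $r4:8, $r5:18, $r6:13, $r7:6}  ⟨branch taken⟩
[8] addi  $r1, $r3, 2  →  {$r0:0, $r1:7, $r2:1, $r3:5, $r4:8, $r5:18, $r6:13, $r7:6}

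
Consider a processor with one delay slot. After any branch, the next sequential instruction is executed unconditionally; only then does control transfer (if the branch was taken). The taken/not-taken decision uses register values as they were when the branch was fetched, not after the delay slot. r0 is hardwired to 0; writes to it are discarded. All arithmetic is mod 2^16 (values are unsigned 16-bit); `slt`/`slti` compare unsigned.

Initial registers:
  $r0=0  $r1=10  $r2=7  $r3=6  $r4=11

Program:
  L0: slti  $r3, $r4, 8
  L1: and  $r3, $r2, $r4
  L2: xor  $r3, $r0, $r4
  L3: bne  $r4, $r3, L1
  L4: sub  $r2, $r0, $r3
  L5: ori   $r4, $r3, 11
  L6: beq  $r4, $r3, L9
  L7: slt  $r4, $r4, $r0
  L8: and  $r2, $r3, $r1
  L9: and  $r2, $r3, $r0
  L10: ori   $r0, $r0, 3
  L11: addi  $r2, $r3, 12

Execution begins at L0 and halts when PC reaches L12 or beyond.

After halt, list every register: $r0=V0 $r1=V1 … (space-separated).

  step pc=0: slti  $r3, $r4, 8  regs=(0,10,7,0,11)
  step pc=1: and  $r3, $r2, $r4  regs=(0,10,7,3,11)
  step pc=2: xor  $r3, $r0, $r4  regs=(0,10,7,11,11)
  step pc=3: bne  $r4, $r3, L1  cond=F  regs=(0,10,7,11,11)
  step pc=4: sub  $r2, $r0, $r3  regs=(0,10,65525,11,11)
  step pc=5: ori   $r4, $r3, 11  regs=(0,10,65525,11,11)
  step pc=6: beq  $r4, $r3, L9  cond=T  regs=(0,10,65525,11,11)
  step pc=7: slt  $r4, $r4, $r0  regs=(0,10,65525,11,0)
  step pc=9: and  $r2, $r3, $r0  regs=(0,10,0,11,0)
  step pc=10: ori   $r0, $r0, 3  regs=(0,10,0,11,0)
  step pc=11: addi  $r2, $r3, 12  regs=(0,10,23,11,0)

$r0=0 $r1=10 $r2=23 $r3=11 $r4=0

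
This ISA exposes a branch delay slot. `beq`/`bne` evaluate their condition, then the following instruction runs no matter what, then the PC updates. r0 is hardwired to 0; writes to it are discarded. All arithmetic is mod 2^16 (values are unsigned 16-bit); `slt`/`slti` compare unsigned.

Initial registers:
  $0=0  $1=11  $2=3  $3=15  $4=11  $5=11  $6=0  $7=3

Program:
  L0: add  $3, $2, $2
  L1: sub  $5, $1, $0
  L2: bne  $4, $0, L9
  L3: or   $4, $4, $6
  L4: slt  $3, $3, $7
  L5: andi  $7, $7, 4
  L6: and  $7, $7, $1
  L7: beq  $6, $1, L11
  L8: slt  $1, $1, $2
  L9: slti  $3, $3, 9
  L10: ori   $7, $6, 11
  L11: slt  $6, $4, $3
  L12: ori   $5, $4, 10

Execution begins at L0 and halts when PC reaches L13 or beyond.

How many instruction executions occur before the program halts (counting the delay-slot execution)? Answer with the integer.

8

  step pc=0: add  $3, $2, $2  regs=(0,11,3,6,11,11,0,3)
  step pc=1: sub  $5, $1, $0  regs=(0,11,3,6,11,11,0,3)
  step pc=2: bne  $4, $0, L9  cond=T  regs=(0,11,3,6,11,11,0,3)
  step pc=3: or   $4, $4, $6  regs=(0,11,3,6,11,11,0,3)
  step pc=9: slti  $3, $3, 9  regs=(0,11,3,1,11,11,0,3)
  step pc=10: ori   $7, $6, 11  regs=(0,11,3,1,11,11,0,11)
  step pc=11: slt  $6, $4, $3  regs=(0,11,3,1,11,11,0,11)
  step pc=12: ori   $5, $4, 10  regs=(0,11,3,1,11,11,0,11)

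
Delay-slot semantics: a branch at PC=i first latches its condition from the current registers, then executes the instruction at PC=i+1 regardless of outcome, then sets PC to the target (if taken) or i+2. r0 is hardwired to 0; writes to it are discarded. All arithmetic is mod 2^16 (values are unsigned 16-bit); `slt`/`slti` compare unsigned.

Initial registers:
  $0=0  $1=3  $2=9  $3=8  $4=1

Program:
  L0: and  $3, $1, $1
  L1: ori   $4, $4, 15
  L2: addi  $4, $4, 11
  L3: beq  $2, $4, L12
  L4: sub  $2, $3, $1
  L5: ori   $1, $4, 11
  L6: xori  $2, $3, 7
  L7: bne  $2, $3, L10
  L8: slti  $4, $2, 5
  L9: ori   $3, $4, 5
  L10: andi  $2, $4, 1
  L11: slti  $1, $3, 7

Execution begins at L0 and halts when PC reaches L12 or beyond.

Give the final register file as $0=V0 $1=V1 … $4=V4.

$0=0 $1=1 $2=1 $3=3 $4=1

  step pc=0: and  $3, $1, $1  regs=(0,3,9,3,1)
  step pc=1: ori   $4, $4, 15  regs=(0,3,9,3,15)
  step pc=2: addi  $4, $4, 11  regs=(0,3,9,3,26)
  step pc=3: beq  $2, $4, L12  cond=F  regs=(0,3,9,3,26)
  step pc=4: sub  $2, $3, $1  regs=(0,3,0,3,26)
  step pc=5: ori   $1, $4, 11  regs=(0,27,0,3,26)
  step pc=6: xori  $2, $3, 7  regs=(0,27,4,3,26)
  step pc=7: bne  $2, $3, L10  cond=T  regs=(0,27,4,3,26)
  step pc=8: slti  $4, $2, 5  regs=(0,27,4,3,1)
  step pc=10: andi  $2, $4, 1  regs=(0,27,1,3,1)
  step pc=11: slti  $1, $3, 7  regs=(0,1,1,3,1)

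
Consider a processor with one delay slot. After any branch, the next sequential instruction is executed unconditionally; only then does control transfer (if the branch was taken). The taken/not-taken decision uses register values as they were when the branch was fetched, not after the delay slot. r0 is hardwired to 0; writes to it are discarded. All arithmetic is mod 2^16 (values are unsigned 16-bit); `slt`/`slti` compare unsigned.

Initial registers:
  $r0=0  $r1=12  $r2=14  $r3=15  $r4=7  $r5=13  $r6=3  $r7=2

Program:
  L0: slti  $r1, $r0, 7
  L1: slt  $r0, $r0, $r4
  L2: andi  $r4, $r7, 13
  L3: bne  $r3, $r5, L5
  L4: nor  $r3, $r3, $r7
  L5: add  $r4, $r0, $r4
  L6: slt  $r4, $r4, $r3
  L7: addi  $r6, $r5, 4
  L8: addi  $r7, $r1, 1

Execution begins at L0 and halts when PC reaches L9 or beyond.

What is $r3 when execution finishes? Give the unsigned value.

65520

[0] slti  $r1, $r0, 7  →  {$r0:0, $r1:1, $r2:14, $r3:15, $r4:7, $r5:13, $r6:3, $r7:2}
[1] slt  $r0, $r0, $r4  →  {$r0:0, $r1:1, $r2:14, $r3:15, $r4:7, $r5:13, $r6:3, $r7:2}
[2] andi  $r4, $r7, 13  →  {$r0:0, $r1:1, $r2:14, $r3:15, $r4:0, $r5:13, $r6:3, $r7:2}
[3] bne  $r3, $r5, L5  →  {$r0:0, $r1:1, $r2:14, $r3:15, $r4:0, $r5:13, $r6:3, $r7:2}  ⟨branch taken⟩
[4] nor  $r3, $r3, $r7  →  {$r0:0, $r1:1, $r2:14, $r3:65520, $r4:0, $r5:13, $r6:3, $r7:2}
[5] add  $r4, $r0, $r4  →  {$r0:0, $r1:1, $r2:14, $r3:65520, $r4:0, $r5:13, $r6:3, $r7:2}
[6] slt  $r4, $r4, $r3  →  {$r0:0, $r1:1, $r2:14, $r3:65520, $r4:1, $r5:13, $r6:3, $r7:2}
[7] addi  $r6, $r5, 4  →  {$r0:0, $r1:1, $r2:14, $r3:65520, $r4:1, $r5:13, $r6:17, $r7:2}
[8] addi  $r7, $r1, 1  →  {$r0:0, $r1:1, $r2:14, $r3:65520, $r4:1, $r5:13, $r6:17, $r7:2}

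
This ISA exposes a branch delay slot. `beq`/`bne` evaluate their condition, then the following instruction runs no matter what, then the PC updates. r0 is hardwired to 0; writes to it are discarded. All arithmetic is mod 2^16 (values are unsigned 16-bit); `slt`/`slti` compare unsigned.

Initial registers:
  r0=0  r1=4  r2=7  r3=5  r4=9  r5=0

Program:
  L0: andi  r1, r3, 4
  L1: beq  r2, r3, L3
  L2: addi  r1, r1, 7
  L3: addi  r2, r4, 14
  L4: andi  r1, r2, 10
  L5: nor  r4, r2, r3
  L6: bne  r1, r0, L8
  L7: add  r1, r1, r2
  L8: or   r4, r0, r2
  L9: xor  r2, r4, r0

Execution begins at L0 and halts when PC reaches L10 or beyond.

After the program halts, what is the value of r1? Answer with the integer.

PC=0  andi  r1, r3, 4        | r0=0 r1=4 r2=7 r3=5 r4=9 r5=0
PC=1  beq  r2, r3, L3        | r0=0 r1=4 r2=7 r3=5 r4=9 r5=0  [not taken]
PC=2  addi  r1, r1, 7        | r0=0 r1=11 r2=7 r3=5 r4=9 r5=0
PC=3  addi  r2, r4, 14       | r0=0 r1=11 r2=23 r3=5 r4=9 r5=0
PC=4  andi  r1, r2, 10       | r0=0 r1=2 r2=23 r3=5 r4=9 r5=0
PC=5  nor  r4, r2, r3        | r0=0 r1=2 r2=23 r3=5 r4=65512 r5=0
PC=6  bne  r1, r0, L8        | r0=0 r1=2 r2=23 r3=5 r4=65512 r5=0  [TAKEN]
PC=7  add  r1, r1, r2        | r0=0 r1=25 r2=23 r3=5 r4=65512 r5=0
PC=8  or   r4, r0, r2        | r0=0 r1=25 r2=23 r3=5 r4=23 r5=0
PC=9  xor  r2, r4, r0        | r0=0 r1=25 r2=23 r3=5 r4=23 r5=0

25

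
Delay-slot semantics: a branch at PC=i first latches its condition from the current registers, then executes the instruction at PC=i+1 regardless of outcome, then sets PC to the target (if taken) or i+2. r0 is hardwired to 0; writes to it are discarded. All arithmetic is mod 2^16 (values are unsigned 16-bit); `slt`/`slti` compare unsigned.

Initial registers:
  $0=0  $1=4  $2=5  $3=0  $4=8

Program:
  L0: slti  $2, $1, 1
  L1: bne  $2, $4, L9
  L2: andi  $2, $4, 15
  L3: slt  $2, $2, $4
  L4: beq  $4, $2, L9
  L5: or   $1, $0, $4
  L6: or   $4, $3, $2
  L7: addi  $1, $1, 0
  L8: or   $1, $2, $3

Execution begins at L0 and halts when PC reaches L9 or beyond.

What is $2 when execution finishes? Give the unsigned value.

#0 slti  $2, $1, 1 ; 0/4/0/0/8
#1 bne  $2, $4, L9 ; 0/4/0/0/8 ; →target
#2 andi  $2, $4, 15 ; 0/4/8/0/8

8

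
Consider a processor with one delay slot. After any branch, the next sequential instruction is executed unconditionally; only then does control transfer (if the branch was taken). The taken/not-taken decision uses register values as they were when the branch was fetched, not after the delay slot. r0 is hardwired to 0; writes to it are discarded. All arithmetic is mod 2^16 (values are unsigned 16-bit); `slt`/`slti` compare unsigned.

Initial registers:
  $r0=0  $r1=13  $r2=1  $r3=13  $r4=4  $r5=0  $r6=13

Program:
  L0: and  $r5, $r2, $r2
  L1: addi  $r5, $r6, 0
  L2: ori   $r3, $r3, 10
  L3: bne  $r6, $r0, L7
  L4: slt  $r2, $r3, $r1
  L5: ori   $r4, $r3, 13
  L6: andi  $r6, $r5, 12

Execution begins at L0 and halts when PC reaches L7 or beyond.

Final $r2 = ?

  step pc=0: and  $r5, $r2, $r2  regs=(0,13,1,13,4,1,13)
  step pc=1: addi  $r5, $r6, 0  regs=(0,13,1,13,4,13,13)
  step pc=2: ori   $r3, $r3, 10  regs=(0,13,1,15,4,13,13)
  step pc=3: bne  $r6, $r0, L7  cond=T  regs=(0,13,1,15,4,13,13)
  step pc=4: slt  $r2, $r3, $r1  regs=(0,13,0,15,4,13,13)

0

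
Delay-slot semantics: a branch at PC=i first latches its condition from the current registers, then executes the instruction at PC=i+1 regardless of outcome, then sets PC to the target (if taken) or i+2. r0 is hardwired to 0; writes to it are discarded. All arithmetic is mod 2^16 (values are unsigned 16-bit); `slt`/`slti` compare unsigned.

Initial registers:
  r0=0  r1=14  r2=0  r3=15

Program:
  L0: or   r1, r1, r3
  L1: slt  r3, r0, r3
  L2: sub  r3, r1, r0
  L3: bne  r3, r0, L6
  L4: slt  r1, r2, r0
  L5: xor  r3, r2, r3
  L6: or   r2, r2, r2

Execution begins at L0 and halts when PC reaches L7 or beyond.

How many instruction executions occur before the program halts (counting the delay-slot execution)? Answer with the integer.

  step pc=0: or   r1, r1, r3  regs=(0,15,0,15)
  step pc=1: slt  r3, r0, r3  regs=(0,15,0,1)
  step pc=2: sub  r3, r1, r0  regs=(0,15,0,15)
  step pc=3: bne  r3, r0, L6  cond=T  regs=(0,15,0,15)
  step pc=4: slt  r1, r2, r0  regs=(0,0,0,15)
  step pc=6: or   r2, r2, r2  regs=(0,0,0,15)

6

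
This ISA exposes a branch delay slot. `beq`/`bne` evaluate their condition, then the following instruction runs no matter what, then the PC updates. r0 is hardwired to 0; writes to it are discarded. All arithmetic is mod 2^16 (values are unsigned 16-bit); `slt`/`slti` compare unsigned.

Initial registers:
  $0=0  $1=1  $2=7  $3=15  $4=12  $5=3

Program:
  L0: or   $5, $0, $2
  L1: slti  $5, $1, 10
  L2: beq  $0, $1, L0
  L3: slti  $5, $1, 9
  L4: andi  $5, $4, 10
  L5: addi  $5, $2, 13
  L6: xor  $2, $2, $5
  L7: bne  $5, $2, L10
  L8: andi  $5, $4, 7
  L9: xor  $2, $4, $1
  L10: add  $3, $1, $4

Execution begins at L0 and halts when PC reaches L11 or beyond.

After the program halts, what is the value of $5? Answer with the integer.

4

PC=0  or   $5, $0, $2        | $0=0 $1=1 $2=7 $3=15 $4=12 $5=7
PC=1  slti  $5, $1, 10       | $0=0 $1=1 $2=7 $3=15 $4=12 $5=1
PC=2  beq  $0, $1, L0        | $0=0 $1=1 $2=7 $3=15 $4=12 $5=1  [not taken]
PC=3  slti  $5, $1, 9        | $0=0 $1=1 $2=7 $3=15 $4=12 $5=1
PC=4  andi  $5, $4, 10       | $0=0 $1=1 $2=7 $3=15 $4=12 $5=8
PC=5  addi  $5, $2, 13       | $0=0 $1=1 $2=7 $3=15 $4=12 $5=20
PC=6  xor  $2, $2, $5        | $0=0 $1=1 $2=19 $3=15 $4=12 $5=20
PC=7  bne  $5, $2, L10       | $0=0 $1=1 $2=19 $3=15 $4=12 $5=20  [TAKEN]
PC=8  andi  $5, $4, 7        | $0=0 $1=1 $2=19 $3=15 $4=12 $5=4
PC=10 add  $3, $1, $4        | $0=0 $1=1 $2=19 $3=13 $4=12 $5=4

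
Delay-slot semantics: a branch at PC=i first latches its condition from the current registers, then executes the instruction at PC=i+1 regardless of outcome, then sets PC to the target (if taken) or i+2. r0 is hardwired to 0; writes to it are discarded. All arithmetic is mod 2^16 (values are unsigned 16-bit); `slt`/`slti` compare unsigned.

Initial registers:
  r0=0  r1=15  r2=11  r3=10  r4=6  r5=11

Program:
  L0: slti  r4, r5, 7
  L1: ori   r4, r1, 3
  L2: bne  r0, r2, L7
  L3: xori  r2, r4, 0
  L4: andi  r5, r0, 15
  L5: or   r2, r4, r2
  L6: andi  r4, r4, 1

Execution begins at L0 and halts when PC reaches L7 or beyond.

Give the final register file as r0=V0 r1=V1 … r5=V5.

PC=0  slti  r4, r5, 7        | r0=0 r1=15 r2=11 r3=10 r4=0 r5=11
PC=1  ori   r4, r1, 3        | r0=0 r1=15 r2=11 r3=10 r4=15 r5=11
PC=2  bne  r0, r2, L7        | r0=0 r1=15 r2=11 r3=10 r4=15 r5=11  [TAKEN]
PC=3  xori  r2, r4, 0        | r0=0 r1=15 r2=15 r3=10 r4=15 r5=11

r0=0 r1=15 r2=15 r3=10 r4=15 r5=11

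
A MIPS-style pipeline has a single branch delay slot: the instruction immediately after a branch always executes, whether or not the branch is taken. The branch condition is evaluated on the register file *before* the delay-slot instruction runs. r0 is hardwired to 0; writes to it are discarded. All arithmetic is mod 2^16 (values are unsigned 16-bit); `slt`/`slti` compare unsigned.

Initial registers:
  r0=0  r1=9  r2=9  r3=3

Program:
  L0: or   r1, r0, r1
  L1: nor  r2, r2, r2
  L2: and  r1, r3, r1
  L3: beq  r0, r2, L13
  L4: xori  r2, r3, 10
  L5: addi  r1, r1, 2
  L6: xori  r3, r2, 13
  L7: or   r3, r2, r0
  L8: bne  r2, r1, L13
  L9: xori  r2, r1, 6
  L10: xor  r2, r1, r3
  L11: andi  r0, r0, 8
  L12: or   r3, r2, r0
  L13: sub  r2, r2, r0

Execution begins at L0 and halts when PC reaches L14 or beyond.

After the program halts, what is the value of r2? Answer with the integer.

5

[0] or   r1, r0, r1  →  {r0:0, r1:9, r2:9, r3:3}
[1] nor  r2, r2, r2  →  {r0:0, r1:9, r2:65526, r3:3}
[2] and  r1, r3, r1  →  {r0:0, r1:1, r2:65526, r3:3}
[3] beq  r0, r2, L13  →  {r0:0, r1:1, r2:65526, r3:3}  ⟨branch fallthrough⟩
[4] xori  r2, r3, 10  →  {r0:0, r1:1, r2:9, r3:3}
[5] addi  r1, r1, 2  →  {r0:0, r1:3, r2:9, r3:3}
[6] xori  r3, r2, 13  →  {r0:0, r1:3, r2:9, r3:4}
[7] or   r3, r2, r0  →  {r0:0, r1:3, r2:9, r3:9}
[8] bne  r2, r1, L13  →  {r0:0, r1:3, r2:9, r3:9}  ⟨branch taken⟩
[9] xori  r2, r1, 6  →  {r0:0, r1:3, r2:5, r3:9}
[13] sub  r2, r2, r0  →  {r0:0, r1:3, r2:5, r3:9}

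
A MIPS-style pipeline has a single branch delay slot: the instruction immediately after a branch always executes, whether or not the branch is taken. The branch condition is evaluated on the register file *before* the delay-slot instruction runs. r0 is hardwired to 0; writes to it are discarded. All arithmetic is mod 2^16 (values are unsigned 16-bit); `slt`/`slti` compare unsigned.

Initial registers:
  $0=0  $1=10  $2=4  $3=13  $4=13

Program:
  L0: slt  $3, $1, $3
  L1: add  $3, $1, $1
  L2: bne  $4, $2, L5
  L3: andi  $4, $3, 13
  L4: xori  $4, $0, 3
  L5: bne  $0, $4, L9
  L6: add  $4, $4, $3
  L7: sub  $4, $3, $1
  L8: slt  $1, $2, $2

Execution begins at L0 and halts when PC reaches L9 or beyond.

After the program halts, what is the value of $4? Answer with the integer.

[0] slt  $3, $1, $3  →  {$0:0, $1:10, $2:4, $3:1, $4:13}
[1] add  $3, $1, $1  →  {$0:0, $1:10, $2:4, $3:20, $4:13}
[2] bne  $4, $2, L5  →  {$0:0, $1:10, $2:4, $3:20, $4:13}  ⟨branch taken⟩
[3] andi  $4, $3, 13  →  {$0:0, $1:10, $2:4, $3:20, $4:4}
[5] bne  $0, $4, L9  →  {$0:0, $1:10, $2:4, $3:20, $4:4}  ⟨branch taken⟩
[6] add  $4, $4, $3  →  {$0:0, $1:10, $2:4, $3:20, $4:24}

24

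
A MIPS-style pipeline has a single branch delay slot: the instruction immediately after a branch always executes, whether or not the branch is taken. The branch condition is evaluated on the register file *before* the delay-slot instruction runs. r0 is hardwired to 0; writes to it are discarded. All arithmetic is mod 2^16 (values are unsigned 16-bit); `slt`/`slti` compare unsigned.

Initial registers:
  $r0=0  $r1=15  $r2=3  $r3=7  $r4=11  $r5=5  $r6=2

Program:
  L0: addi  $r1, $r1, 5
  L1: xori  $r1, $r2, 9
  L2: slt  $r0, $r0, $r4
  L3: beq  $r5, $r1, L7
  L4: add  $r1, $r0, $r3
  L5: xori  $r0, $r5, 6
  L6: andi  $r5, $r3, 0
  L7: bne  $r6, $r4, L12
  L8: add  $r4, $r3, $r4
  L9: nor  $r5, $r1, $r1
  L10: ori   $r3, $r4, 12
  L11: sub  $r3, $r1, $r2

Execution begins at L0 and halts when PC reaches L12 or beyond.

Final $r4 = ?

#0 addi  $r1, $r1, 5 ; 0/20/3/7/11/5/2
#1 xori  $r1, $r2, 9 ; 0/10/3/7/11/5/2
#2 slt  $r0, $r0, $r4 ; 0/10/3/7/11/5/2
#3 beq  $r5, $r1, L7 ; 0/10/3/7/11/5/2 ; →fallthru
#4 add  $r1, $r0, $r3 ; 0/7/3/7/11/5/2
#5 xori  $r0, $r5, 6 ; 0/7/3/7/11/5/2
#6 andi  $r5, $r3, 0 ; 0/7/3/7/11/0/2
#7 bne  $r6, $r4, L12 ; 0/7/3/7/11/0/2 ; →target
#8 add  $r4, $r3, $r4 ; 0/7/3/7/18/0/2

18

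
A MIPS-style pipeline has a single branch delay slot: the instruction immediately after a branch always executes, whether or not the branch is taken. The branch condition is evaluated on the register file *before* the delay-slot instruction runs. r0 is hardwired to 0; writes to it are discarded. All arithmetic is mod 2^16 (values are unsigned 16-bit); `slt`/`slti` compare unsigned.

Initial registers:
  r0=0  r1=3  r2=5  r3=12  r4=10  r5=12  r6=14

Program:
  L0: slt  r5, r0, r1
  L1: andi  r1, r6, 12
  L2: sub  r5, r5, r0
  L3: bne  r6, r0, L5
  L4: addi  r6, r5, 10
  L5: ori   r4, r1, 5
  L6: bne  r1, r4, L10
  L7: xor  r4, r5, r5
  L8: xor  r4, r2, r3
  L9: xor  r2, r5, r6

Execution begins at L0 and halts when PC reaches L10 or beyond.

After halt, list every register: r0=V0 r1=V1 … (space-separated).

r0=0 r1=12 r2=5 r3=12 r4=0 r5=1 r6=11

[0] slt  r5, r0, r1  →  {r0:0, r1:3, r2:5, r3:12, r4:10, r5:1, r6:14}
[1] andi  r1, r6, 12  →  {r0:0, r1:12, r2:5, r3:12, r4:10, r5:1, r6:14}
[2] sub  r5, r5, r0  →  {r0:0, r1:12, r2:5, r3:12, r4:10, r5:1, r6:14}
[3] bne  r6, r0, L5  →  {r0:0, r1:12, r2:5, r3:12, r4:10, r5:1, r6:14}  ⟨branch taken⟩
[4] addi  r6, r5, 10  →  {r0:0, r1:12, r2:5, r3:12, r4:10, r5:1, r6:11}
[5] ori   r4, r1, 5  →  {r0:0, r1:12, r2:5, r3:12, r4:13, r5:1, r6:11}
[6] bne  r1, r4, L10  →  {r0:0, r1:12, r2:5, r3:12, r4:13, r5:1, r6:11}  ⟨branch taken⟩
[7] xor  r4, r5, r5  →  {r0:0, r1:12, r2:5, r3:12, r4:0, r5:1, r6:11}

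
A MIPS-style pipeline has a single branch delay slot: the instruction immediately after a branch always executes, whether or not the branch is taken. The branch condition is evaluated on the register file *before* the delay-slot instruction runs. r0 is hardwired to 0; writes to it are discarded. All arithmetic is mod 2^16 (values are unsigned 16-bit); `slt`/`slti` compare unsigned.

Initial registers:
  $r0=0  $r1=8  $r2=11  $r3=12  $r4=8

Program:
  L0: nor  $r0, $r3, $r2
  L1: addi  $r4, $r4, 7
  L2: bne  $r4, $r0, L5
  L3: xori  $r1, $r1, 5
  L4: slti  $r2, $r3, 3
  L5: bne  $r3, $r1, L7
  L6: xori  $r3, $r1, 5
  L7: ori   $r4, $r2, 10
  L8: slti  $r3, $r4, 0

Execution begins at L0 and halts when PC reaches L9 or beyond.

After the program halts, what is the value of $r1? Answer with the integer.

13

PC=0  nor  $r0, $r3, $r2     | $r0=0 $r1=8 $r2=11 $r3=12 $r4=8
PC=1  addi  $r4, $r4, 7      | $r0=0 $r1=8 $r2=11 $r3=12 $r4=15
PC=2  bne  $r4, $r0, L5      | $r0=0 $r1=8 $r2=11 $r3=12 $r4=15  [TAKEN]
PC=3  xori  $r1, $r1, 5      | $r0=0 $r1=13 $r2=11 $r3=12 $r4=15
PC=5  bne  $r3, $r1, L7      | $r0=0 $r1=13 $r2=11 $r3=12 $r4=15  [TAKEN]
PC=6  xori  $r3, $r1, 5      | $r0=0 $r1=13 $r2=11 $r3=8 $r4=15
PC=7  ori   $r4, $r2, 10     | $r0=0 $r1=13 $r2=11 $r3=8 $r4=11
PC=8  slti  $r3, $r4, 0      | $r0=0 $r1=13 $r2=11 $r3=0 $r4=11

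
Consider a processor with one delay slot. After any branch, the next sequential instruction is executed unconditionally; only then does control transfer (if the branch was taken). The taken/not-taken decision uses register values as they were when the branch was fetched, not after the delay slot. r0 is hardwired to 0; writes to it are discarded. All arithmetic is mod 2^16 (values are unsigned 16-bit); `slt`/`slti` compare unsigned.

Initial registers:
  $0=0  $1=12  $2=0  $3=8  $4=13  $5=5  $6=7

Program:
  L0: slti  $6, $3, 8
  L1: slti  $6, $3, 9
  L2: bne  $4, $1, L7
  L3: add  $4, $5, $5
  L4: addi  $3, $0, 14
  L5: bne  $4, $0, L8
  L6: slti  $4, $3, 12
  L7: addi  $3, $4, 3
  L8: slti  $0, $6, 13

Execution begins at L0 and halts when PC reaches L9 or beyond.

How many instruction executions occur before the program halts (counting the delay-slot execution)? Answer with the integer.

[0] slti  $6, $3, 8  →  {$0:0, $1:12, $2:0, $3:8, $4:13, $5:5, $6:0}
[1] slti  $6, $3, 9  →  {$0:0, $1:12, $2:0, $3:8, $4:13, $5:5, $6:1}
[2] bne  $4, $1, L7  →  {$0:0, $1:12, $2:0, $3:8, $4:13, $5:5, $6:1}  ⟨branch taken⟩
[3] add  $4, $5, $5  →  {$0:0, $1:12, $2:0, $3:8, $4:10, $5:5, $6:1}
[7] addi  $3, $4, 3  →  {$0:0, $1:12, $2:0, $3:13, $4:10, $5:5, $6:1}
[8] slti  $0, $6, 13  →  {$0:0, $1:12, $2:0, $3:13, $4:10, $5:5, $6:1}

6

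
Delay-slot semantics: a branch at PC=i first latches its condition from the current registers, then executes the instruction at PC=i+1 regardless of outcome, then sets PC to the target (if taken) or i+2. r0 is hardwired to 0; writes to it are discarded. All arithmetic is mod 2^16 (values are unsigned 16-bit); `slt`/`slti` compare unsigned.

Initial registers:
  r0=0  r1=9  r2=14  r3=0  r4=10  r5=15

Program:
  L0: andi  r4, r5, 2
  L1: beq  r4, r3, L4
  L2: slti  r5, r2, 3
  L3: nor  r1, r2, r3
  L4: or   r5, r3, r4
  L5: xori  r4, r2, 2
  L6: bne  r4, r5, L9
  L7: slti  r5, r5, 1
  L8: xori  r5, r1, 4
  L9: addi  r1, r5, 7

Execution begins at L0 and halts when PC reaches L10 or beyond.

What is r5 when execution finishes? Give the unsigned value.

0

PC=0  andi  r4, r5, 2        | r0=0 r1=9 r2=14 r3=0 r4=2 r5=15
PC=1  beq  r4, r3, L4        | r0=0 r1=9 r2=14 r3=0 r4=2 r5=15  [not taken]
PC=2  slti  r5, r2, 3        | r0=0 r1=9 r2=14 r3=0 r4=2 r5=0
PC=3  nor  r1, r2, r3        | r0=0 r1=65521 r2=14 r3=0 r4=2 r5=0
PC=4  or   r5, r3, r4        | r0=0 r1=65521 r2=14 r3=0 r4=2 r5=2
PC=5  xori  r4, r2, 2        | r0=0 r1=65521 r2=14 r3=0 r4=12 r5=2
PC=6  bne  r4, r5, L9        | r0=0 r1=65521 r2=14 r3=0 r4=12 r5=2  [TAKEN]
PC=7  slti  r5, r5, 1        | r0=0 r1=65521 r2=14 r3=0 r4=12 r5=0
PC=9  addi  r1, r5, 7        | r0=0 r1=7 r2=14 r3=0 r4=12 r5=0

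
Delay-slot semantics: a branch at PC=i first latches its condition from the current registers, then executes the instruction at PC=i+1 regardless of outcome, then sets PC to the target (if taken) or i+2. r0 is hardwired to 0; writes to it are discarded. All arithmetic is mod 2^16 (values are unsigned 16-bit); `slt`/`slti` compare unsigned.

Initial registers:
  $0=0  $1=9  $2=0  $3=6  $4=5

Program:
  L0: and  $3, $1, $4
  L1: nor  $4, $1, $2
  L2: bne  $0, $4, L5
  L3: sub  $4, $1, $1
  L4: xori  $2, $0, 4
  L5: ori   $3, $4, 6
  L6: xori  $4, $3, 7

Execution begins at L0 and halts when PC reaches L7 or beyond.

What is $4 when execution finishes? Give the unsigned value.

1

  step pc=0: and  $3, $1, $4  regs=(0,9,0,1,5)
  step pc=1: nor  $4, $1, $2  regs=(0,9,0,1,65526)
  step pc=2: bne  $0, $4, L5  cond=T  regs=(0,9,0,1,65526)
  step pc=3: sub  $4, $1, $1  regs=(0,9,0,1,0)
  step pc=5: ori   $3, $4, 6  regs=(0,9,0,6,0)
  step pc=6: xori  $4, $3, 7  regs=(0,9,0,6,1)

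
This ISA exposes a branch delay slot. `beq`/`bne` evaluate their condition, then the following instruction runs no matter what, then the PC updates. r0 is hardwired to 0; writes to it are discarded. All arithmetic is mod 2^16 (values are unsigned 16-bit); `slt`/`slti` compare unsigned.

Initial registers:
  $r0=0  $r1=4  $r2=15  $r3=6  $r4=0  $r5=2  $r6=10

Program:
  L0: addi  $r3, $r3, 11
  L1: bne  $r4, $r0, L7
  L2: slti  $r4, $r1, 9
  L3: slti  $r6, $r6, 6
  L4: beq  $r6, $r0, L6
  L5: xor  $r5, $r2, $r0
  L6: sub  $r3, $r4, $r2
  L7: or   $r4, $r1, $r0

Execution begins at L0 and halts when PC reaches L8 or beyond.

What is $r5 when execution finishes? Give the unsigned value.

15

PC=0  addi  $r3, $r3, 11     | $r0=0 $r1=4 $r2=15 $r3=17 $r4=0 $r5=2 $r6=10
PC=1  bne  $r4, $r0, L7      | $r0=0 $r1=4 $r2=15 $r3=17 $r4=0 $r5=2 $r6=10  [not taken]
PC=2  slti  $r4, $r1, 9      | $r0=0 $r1=4 $r2=15 $r3=17 $r4=1 $r5=2 $r6=10
PC=3  slti  $r6, $r6, 6      | $r0=0 $r1=4 $r2=15 $r3=17 $r4=1 $r5=2 $r6=0
PC=4  beq  $r6, $r0, L6      | $r0=0 $r1=4 $r2=15 $r3=17 $r4=1 $r5=2 $r6=0  [TAKEN]
PC=5  xor  $r5, $r2, $r0     | $r0=0 $r1=4 $r2=15 $r3=17 $r4=1 $r5=15 $r6=0
PC=6  sub  $r3, $r4, $r2     | $r0=0 $r1=4 $r2=15 $r3=65522 $r4=1 $r5=15 $r6=0
PC=7  or   $r4, $r1, $r0     | $r0=0 $r1=4 $r2=15 $r3=65522 $r4=4 $r5=15 $r6=0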